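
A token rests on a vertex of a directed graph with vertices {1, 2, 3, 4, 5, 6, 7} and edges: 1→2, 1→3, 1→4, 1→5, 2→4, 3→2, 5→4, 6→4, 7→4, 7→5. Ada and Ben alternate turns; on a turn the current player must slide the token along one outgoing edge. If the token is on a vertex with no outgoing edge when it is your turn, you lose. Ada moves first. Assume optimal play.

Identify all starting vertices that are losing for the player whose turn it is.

Work bottom-up. With no move the player to move loses. Otherwise the position is W if at least one move leads to an L position for the opponent, and L if every move leads to a W.
Every edge goes from a vertex to one that appears earlier in the order 4, 2, 3, 5, 1, 7, 6, so processing vertices in that order labels each vertex after all of its successors.
4: no outgoing edge → L
2: →4(L), so W
3: →2(W) only, which is W, so L
5: →4(L), so W
1: →3(L), so W
7: →4(L), so W
6: →4(L), so W
The losing starting vertices are exactly the entries labelled L in this table (2 of them).

3, 4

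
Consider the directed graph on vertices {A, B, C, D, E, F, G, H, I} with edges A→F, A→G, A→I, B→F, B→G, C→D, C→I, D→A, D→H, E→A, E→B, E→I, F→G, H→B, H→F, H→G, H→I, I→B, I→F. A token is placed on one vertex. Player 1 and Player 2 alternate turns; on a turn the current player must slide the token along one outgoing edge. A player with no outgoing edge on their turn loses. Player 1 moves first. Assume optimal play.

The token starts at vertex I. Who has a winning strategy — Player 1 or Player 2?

Player 2 wins.

Use the standard recursion: the mover loses at a terminal position; elsewhere, the mover wins exactly when some move hands the opponent an L position.
Every edge goes from a vertex to one that appears earlier in the order G, F, B, I, A, H, D, E, C, so processing vertices in that order labels each vertex after all of its successors.
G: no outgoing edge → L
F: W (go to G, an L position)
B: W (go to G, an L position)
I: L (options B(W), F(W) are all W)
A: W (go to I, an L position)
H: W (go to I, an L position)
D: L (options H(W), A(W) are all W)
E: W (go to I, an L position)
C: W (go to D, an L position)
Every move from I reaches a W position, so the mover loses.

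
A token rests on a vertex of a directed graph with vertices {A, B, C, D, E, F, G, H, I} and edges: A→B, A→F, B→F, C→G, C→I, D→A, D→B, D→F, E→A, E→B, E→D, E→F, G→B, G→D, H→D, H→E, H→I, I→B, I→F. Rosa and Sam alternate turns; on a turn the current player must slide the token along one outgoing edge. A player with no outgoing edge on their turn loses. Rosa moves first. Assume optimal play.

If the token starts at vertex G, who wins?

Classify positions by backward induction: terminal positions (no move available) are L. From any other position, the mover wins iff some move reaches an L.
Every edge goes from a vertex to one that appears earlier in the order F, B, A, I, D, E, G, C, H, so processing vertices in that order labels each vertex after all of its successors.
F: no outgoing edge → L
B: reaches L-position F → W
A: reaches L-position F → W
I: reaches L-position F → W
D: reaches L-position F → W
E: reaches L-position F → W
G: only reaches D(W), B(W), all W → L
C: reaches L-position G → W
H: only reaches E(W), D(W), I(W), all W → L
The starting position G is L: whatever Rosa does, the opponent receives a W position.

Sam wins.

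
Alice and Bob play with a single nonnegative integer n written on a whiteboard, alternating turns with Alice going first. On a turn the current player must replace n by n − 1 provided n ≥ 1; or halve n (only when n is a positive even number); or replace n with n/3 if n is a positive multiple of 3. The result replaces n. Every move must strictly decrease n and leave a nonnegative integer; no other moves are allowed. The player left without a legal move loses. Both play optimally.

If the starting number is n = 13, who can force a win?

Build the W/L table. Terminal = L. A non-terminal position is W if it has a move to some L; otherwise it is L.
n=0: no move → L
n=1: reaches L-position 0 → W
n=2: only reaches 1(W), which is W → L
n=3: reaches L-position 2 → W
n=4: reaches L-position 2 → W
n=5: only reaches 4(W), which is W → L
n=6: reaches L-position 2 → W
n=7: only reaches 6(W), which is W → L
n=8: reaches L-position 7 → W
n=9: only reaches 3(W), 8(W), all W → L
n=10: reaches L-position 5 → W
n=11: only reaches 10(W), which is W → L
n=12: reaches L-position 11 → W
n=13: only reaches 12(W), which is W → L
Every move from 13 reaches a W position, so the mover loses.

Bob wins.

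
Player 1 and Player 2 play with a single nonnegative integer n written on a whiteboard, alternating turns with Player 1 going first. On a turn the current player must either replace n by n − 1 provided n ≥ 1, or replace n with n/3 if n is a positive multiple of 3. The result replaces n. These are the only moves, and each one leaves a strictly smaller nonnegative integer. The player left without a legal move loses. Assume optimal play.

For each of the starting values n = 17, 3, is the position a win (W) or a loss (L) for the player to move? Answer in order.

Use the standard recursion: the mover loses at a terminal position; elsewhere, the mover wins exactly when some move hands the opponent an L position.
n=0: no move → L
n=1: W (go to 0, an L position)
n=2: L (sole option 1(W) is W)
n=3: W (go to 2, an L position)
n=4: L (sole option 3(W) is W)
n=5: W (go to 4, an L position)
n=6: W (go to 2, an L position)
n=7: L (sole option 6(W) is W)
n=8: W (go to 7, an L position)
n=9: L (options 3(W), 8(W) are all W)
n=10: W (go to 9, an L position)
n=11: L (sole option 10(W) is W)
n=12: W (go to 4, an L position)
n=13: L (sole option 12(W) is W)
n=14: W (go to 13, an L position)
n=15: L (options 5(W), 14(W) are all W)
n=16: W (go to 15, an L position)
n=17: L (sole option 16(W) is W)

17: L, 3: W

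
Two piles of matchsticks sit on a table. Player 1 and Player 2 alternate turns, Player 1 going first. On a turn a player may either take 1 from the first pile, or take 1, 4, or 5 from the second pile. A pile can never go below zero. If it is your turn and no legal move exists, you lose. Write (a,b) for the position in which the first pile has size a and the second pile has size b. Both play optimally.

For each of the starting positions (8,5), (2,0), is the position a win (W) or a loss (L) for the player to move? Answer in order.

(8,5): W, (2,0): L

Compute win/loss labels from the base case upward. A position with no move is L. Any other position is W if it can reach an L in one move, else L.
No move ever increases a pile, so every position that can arise here has a ≤ 8 and b ≤ 5; it is enough to label the cells with 0 ≤ a ≤ 8 and 0 ≤ b ≤ 5.
Every move lowers a or b (never raises either), so fill the grid row by row in increasing a, and left to right within a row: each cell's successors are then already labelled.
      b=0  b=1  b=2  b=3  b=4  b=5
a=0:    L    W    L    W    W    W
a=1:    W    L    W    L    W    W
a=2:    L    W    L    W    W    W
a=3:    W    L    W    L    W    W
a=4:    L    W    L    W    W    W
a=5:    W    L    W    L    W    W
a=6:    L    W    L    W    W    W
a=7:    W    L    W    L    W    W
a=8:    L    W    L    W    W    W
Cells with no legal move (terminal, hence L): (0,0).
The remaining L cells, each justified by listing all of its moves:
(0,2): →(0,1)(W) only, which is W, so L
(1,1): →(0,1)(W), (1,0)(W) — all W, so L
(1,3): →(0,3)(W), (1,2)(W) — all W, so L
(2,0): →(1,0)(W) only, which is W, so L
(2,2): →(1,2)(W), (2,1)(W) — all W, so L
(3,1): →(2,1)(W), (3,0)(W) — all W, so L
(3,3): →(2,3)(W), (3,2)(W) — all W, so L
(4,0): →(3,0)(W) only, which is W, so L
(4,2): →(3,2)(W), (4,1)(W) — all W, so L
(5,1): →(4,1)(W), (5,0)(W) — all W, so L
(5,3): →(4,3)(W), (5,2)(W) — all W, so L
(6,0): →(5,0)(W) only, which is W, so L
(6,2): →(5,2)(W), (6,1)(W) — all W, so L
(7,1): →(6,1)(W), (7,0)(W) — all W, so L
(7,3): →(6,3)(W), (7,2)(W) — all W, so L
(8,0): →(7,0)(W) only, which is W, so L
(8,2): →(7,2)(W), (8,1)(W) — all W, so L
Every other cell has at least one move into one of the L cells above, so it is W.
(8,5): the move to (8,0) reaches an L cell, so W
(2,0): one of the L cells justified above, so L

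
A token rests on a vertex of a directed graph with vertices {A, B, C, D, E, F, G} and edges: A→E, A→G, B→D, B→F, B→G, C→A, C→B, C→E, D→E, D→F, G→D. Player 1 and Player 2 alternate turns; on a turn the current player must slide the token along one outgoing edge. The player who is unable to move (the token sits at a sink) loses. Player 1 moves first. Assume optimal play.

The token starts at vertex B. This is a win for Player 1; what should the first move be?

Work bottom-up. With no move the player to move loses. Otherwise the position is W if at least one move leads to an L position for the opponent, and L if every move leads to a W.
Every edge goes from a vertex to one that appears earlier in the order E, F, D, G, B, A, C, so processing vertices in that order labels each vertex after all of its successors.
E: no outgoing edge → L
F: no outgoing edge → L
D: reaches L-position F → W
G: only reaches D(W), which is W → L
B: reaches L-position G → W
A: reaches L-position G → W
C: reaches L-position E → W
From B, the L positions reachable in one move are: G, F. Any move reaching one of these is winning.

Move to G.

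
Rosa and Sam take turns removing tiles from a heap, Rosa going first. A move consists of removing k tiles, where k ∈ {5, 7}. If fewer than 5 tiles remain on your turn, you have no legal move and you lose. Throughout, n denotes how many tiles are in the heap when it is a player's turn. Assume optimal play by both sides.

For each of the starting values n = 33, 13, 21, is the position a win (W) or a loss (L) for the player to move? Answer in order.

33: W, 13: L, 21: W

Label each position W (a win for the player to move) or L (a loss). A position with no legal move is L; any other position is W exactly when some move reaches an L, and L when every move reaches a W.
n=0: no move → L
n=1: no move → L
n=2: no move → L
n=3: no move → L
n=4: no move → L
n=5: →0(L), so W
n=6: →1(L), so W
n=7: →2(L), so W
n=8: →3(L), so W
n=9: →4(L), so W
n=10: →3(L), so W
n=11: →4(L), so W
n=12: →7(W), 5(W) — all W, so L
n=13: →8(W), 6(W) — all W, so L
n=14: →9(W), 7(W) — all W, so L
n=15: →10(W), 8(W) — all W, so L
n=16: →11(W), 9(W) — all W, so L
n=17: →12(L), so W
n=18: →13(L), so W
n=19: →14(L), so W
n=20: →15(L), so W
n=21: →16(L), so W
n=22: →15(L), so W
n=23: →16(L), so W
n=24: →19(W), 17(W) — all W, so L
n=25: →20(W), 18(W) — all W, so L
n=26: →21(W), 19(W) — all W, so L
n=27: →22(W), 20(W) — all W, so L
n=28: →23(W), 21(W) — all W, so L
n=29: →24(L), so W
n=30: →25(L), so W
n=31: →26(L), so W
n=32: →27(L), so W
n=33: →28(L), so W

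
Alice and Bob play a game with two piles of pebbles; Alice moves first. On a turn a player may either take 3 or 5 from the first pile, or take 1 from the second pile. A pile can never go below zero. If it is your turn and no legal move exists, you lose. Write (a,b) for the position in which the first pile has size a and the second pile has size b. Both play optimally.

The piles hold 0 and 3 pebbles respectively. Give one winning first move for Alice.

Classify positions by backward induction: terminal positions (no move available) are L. From any other position, the mover wins iff some move reaches an L.
No move ever increases a pile, so every position that can arise here has a ≤ 0 and b ≤ 3; it is enough to label the cells with 0 ≤ a ≤ 0 and 0 ≤ b ≤ 3.
Every move lowers a or b (never raises either), so fill the grid row by row in increasing a, and left to right within a row: each cell's successors are then already labelled.
      b=0  b=1  b=2  b=3
a=0:    L    W    L    W
Cells with no legal move (terminal, hence L): (0,0).
The remaining L cells, each justified by listing all of its moves:
(0,2): →(0,1)(W) only, which is W, so L
Every other cell has at least one move into one of the L cells above, so it is W.
From (0,3), the L positions reachable in one move are: (0,2).

Move to (0,2).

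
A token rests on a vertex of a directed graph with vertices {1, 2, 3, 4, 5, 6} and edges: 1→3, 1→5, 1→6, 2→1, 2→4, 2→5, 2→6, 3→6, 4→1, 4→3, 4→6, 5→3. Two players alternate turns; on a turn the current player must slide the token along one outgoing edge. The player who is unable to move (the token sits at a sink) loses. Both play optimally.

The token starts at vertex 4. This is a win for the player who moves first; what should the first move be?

Move to 6.

Use the standard recursion: the mover loses at a terminal position; elsewhere, the mover wins exactly when some move hands the opponent an L position.
Every edge goes from a vertex to one that appears earlier in the order 6, 3, 5, 1, 4, 2, so processing vertices in that order labels each vertex after all of its successors.
6: no outgoing edge → L
3: →6(L), so W
5: →3(W) only, which is W, so L
1: →5(L), so W
4: →6(L), so W
2: →5(L), so W
From 4, the L positions reachable in one move are: 6.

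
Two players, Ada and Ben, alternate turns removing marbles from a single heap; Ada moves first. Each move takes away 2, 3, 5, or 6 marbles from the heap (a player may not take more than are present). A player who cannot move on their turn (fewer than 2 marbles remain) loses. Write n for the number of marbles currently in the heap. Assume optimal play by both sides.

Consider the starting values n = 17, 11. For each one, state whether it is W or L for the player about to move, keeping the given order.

17: L, 11: W

Work bottom-up. With no move the player to move loses. Otherwise the position is W if at least one move leads to an L position for the opponent, and L if every move leads to a W.
n=0: no move → L
n=1: no move → L
n=2: can move to 0, which is L ⇒ W
n=3: can move to 1, which is L ⇒ W
n=4: can move to 1, which is L ⇒ W
n=5: can move to 0, which is L ⇒ W
n=6: can move to 1, which is L ⇒ W
n=7: can move to 1, which is L ⇒ W
n=8: moves to 6(W), 5(W), 3(W), 2(W); every one is W ⇒ L
n=9: moves to 7(W), 6(W), 4(W), 3(W); every one is W ⇒ L
n=10: can move to 8, which is L ⇒ W
n=11: can move to 9, which is L ⇒ W
n=12: can move to 9, which is L ⇒ W
n=13: can move to 8, which is L ⇒ W
n=14: can move to 9, which is L ⇒ W
n=15: can move to 9, which is L ⇒ W
n=16: moves to 14(W), 13(W), 11(W), 10(W); every one is W ⇒ L
n=17: moves to 15(W), 14(W), 12(W), 11(W); every one is W ⇒ L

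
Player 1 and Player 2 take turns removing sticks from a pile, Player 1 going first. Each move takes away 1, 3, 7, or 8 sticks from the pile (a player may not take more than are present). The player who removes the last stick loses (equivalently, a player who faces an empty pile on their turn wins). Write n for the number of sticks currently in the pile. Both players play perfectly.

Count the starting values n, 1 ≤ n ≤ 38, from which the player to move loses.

12

Compute win/loss labels from the base case upward. A position with no move is W. Any other position is W if it can reach an L in one move, else L.
n=0: no move; the opponent has just taken the last stick and therefore loses → W
n=1: the only move is to 0(W), a W ⇒ L
n=2: can move to 1, which is L ⇒ W
n=3: moves to 2(W), 0(W); every one is W ⇒ L
n=4: can move to 3, which is L ⇒ W
n=5: moves to 4(W), 2(W); every one is W ⇒ L
n=6: can move to 5, which is L ⇒ W
n=7: moves to 6(W), 4(W), 0(W); every one is W ⇒ L
n=8: can move to 7, which is L ⇒ W
n=9: can move to 1, which is L ⇒ W
n=10: can move to 7, which is L ⇒ W
n=11: can move to 3, which is L ⇒ W
n=12: can move to 5, which is L ⇒ W
n=13: can move to 5, which is L ⇒ W
n=14: can move to 7, which is L ⇒ W
n=15: can move to 7, which is L ⇒ W
n=16: moves to 15(W), 13(W), 9(W), 8(W); every one is W ⇒ L
n=17: can move to 16, which is L ⇒ W
n=18: moves to 17(W), 15(W), 11(W), 10(W); every one is W ⇒ L
n=19: can move to 18, which is L ⇒ W
n=20: moves to 19(W), 17(W), 13(W), 12(W); every one is W ⇒ L
n=21: can move to 20, which is L ⇒ W
n=22: moves to 21(W), 19(W), 15(W), 14(W); every one is W ⇒ L
n=23: can move to 22, which is L ⇒ W
n=24: can move to 16, which is L ⇒ W
n=25: can move to 22, which is L ⇒ W
n=26: can move to 18, which is L ⇒ W
n=27: can move to 20, which is L ⇒ W
n=28: can move to 20, which is L ⇒ W
n=29: can move to 22, which is L ⇒ W
n=30: can move to 22, which is L ⇒ W
n=31: moves to 30(W), 28(W), 24(W), 23(W); every one is W ⇒ L
n=32: can move to 31, which is L ⇒ W
n=33: moves to 32(W), 30(W), 26(W), 25(W); every one is W ⇒ L
n=34: can move to 33, which is L ⇒ W
n=35: moves to 34(W), 32(W), 28(W), 27(W); every one is W ⇒ L
n=36: can move to 35, which is L ⇒ W
n=37: moves to 36(W), 34(W), 30(W), 29(W); every one is W ⇒ L
n=38: can move to 37, which is L ⇒ W
L entries with 1 ≤ n ≤ 38 (the range starts at n=1): n = 1, 3, 5, 7, 16, 18, 20, 22, 31, 33, 35, 37; that makes 12.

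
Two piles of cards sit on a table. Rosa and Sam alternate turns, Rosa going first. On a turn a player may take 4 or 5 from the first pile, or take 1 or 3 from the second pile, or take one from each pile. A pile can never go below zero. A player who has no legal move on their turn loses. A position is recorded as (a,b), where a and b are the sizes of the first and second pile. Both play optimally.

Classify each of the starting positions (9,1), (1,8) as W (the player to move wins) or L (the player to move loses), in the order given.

(9,1): W, (1,8): L

Classify positions by backward induction: terminal positions (no move available) are L. From any other position, the mover wins iff some move reaches an L.
No move ever increases a pile, so every position that can arise here has a ≤ 9 and b ≤ 8; it is enough to label the cells with 0 ≤ a ≤ 9 and 0 ≤ b ≤ 8.
Every move lowers a or b (never raises either), so fill the grid row by row in increasing a, and left to right within a row: each cell's successors are then already labelled.
      b=0  b=1  b=2  b=3  b=4  b=5  b=6  b=7  b=8
a=0:    L    W    L    W    L    W    L    W    L
a=1:    L    W    L    W    L    W    L    W    L
a=2:    L    W    L    W    L    W    L    W    L
a=3:    L    W    L    W    L    W    L    W    L
a=4:    W    W    W    W    W    W    W    W    W
a=5:    W    L    W    L    W    L    W    L    W
a=6:    W    L    W    L    W    L    W    L    W
a=7:    W    L    W    L    W    L    W    L    W
a=8:    W    L    W    L    W    L    W    L    W
a=9:    L    W    W    W    W    W    W    W    W
Cells with no legal move (terminal, hence L): (0,0), (1,0), (2,0), (3,0).
The remaining L cells, each justified by listing all of its moves:
(0,2): L (sole option (0,1)(W) is W)
(0,4): L (options (0,3)(W), (0,1)(W) are all W)
(0,6): L (options (0,5)(W), (0,3)(W) are all W)
(0,8): L (options (0,7)(W), (0,5)(W) are all W)
(1,2): L (options (1,1)(W), (0,1)(W) are all W)
(1,4): L (options (1,3)(W), (1,1)(W), (0,3)(W) are all W)
(1,6): L (options (1,5)(W), (1,3)(W), (0,5)(W) are all W)
(1,8): L (options (1,7)(W), (1,5)(W), (0,7)(W) are all W)
(2,2): L (options (2,1)(W), (1,1)(W) are all W)
(2,4): L (options (2,3)(W), (2,1)(W), (1,3)(W) are all W)
(2,6): L (options (2,5)(W), (2,3)(W), (1,5)(W) are all W)
(2,8): L (options (2,7)(W), (2,5)(W), (1,7)(W) are all W)
(3,2): L (options (3,1)(W), (2,1)(W) are all W)
(3,4): L (options (3,3)(W), (3,1)(W), (2,3)(W) are all W)
(3,6): L (options (3,5)(W), (3,3)(W), (2,5)(W) are all W)
(3,8): L (options (3,7)(W), (3,5)(W), (2,7)(W) are all W)
(5,1): L (options (1,1)(W), (0,1)(W), (5,0)(W), (4,0)(W) are all W)
(5,3): L (options (1,3)(W), (0,3)(W), (5,2)(W), (5,0)(W), (4,2)(W) are all W)
(5,5): L (options (1,5)(W), (0,5)(W), (5,4)(W), (5,2)(W), (4,4)(W) are all W)
(5,7): L (options (1,7)(W), (0,7)(W), (5,6)(W), (5,4)(W), (4,6)(W) are all W)
(6,1): L (options (2,1)(W), (1,1)(W), (6,0)(W), (5,0)(W) are all W)
(6,3): L (options (2,3)(W), (1,3)(W), (6,2)(W), (6,0)(W), (5,2)(W) are all W)
(6,5): L (options (2,5)(W), (1,5)(W), (6,4)(W), (6,2)(W), (5,4)(W) are all W)
(6,7): L (options (2,7)(W), (1,7)(W), (6,6)(W), (6,4)(W), (5,6)(W) are all W)
(7,1): L (options (3,1)(W), (2,1)(W), (7,0)(W), (6,0)(W) are all W)
(7,3): L (options (3,3)(W), (2,3)(W), (7,2)(W), (7,0)(W), (6,2)(W) are all W)
(7,5): L (options (3,5)(W), (2,5)(W), (7,4)(W), (7,2)(W), (6,4)(W) are all W)
(7,7): L (options (3,7)(W), (2,7)(W), (7,6)(W), (7,4)(W), (6,6)(W) are all W)
(8,1): L (options (4,1)(W), (3,1)(W), (8,0)(W), (7,0)(W) are all W)
(8,3): L (options (4,3)(W), (3,3)(W), (8,2)(W), (8,0)(W), (7,2)(W) are all W)
(8,5): L (options (4,5)(W), (3,5)(W), (8,4)(W), (8,2)(W), (7,4)(W) are all W)
(8,7): L (options (4,7)(W), (3,7)(W), (8,6)(W), (8,4)(W), (7,6)(W) are all W)
(9,0): L (options (5,0)(W), (4,0)(W) are all W)
Every other cell has at least one move into one of the L cells above, so it is W.
(9,1): the move to (5,1) reaches an L cell, so W
(1,8): one of the L cells justified above, so L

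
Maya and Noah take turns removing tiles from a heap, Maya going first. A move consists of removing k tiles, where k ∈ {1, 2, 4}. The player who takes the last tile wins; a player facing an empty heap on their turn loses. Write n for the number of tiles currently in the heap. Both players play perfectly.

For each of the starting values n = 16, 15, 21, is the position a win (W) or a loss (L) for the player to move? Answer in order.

16: W, 15: L, 21: L

Build the W/L table. Terminal = L. A non-terminal position is W if it has a move to some L; otherwise it is L.
n=0: no move → L
n=1: W (go to 0, an L position)
n=2: W (go to 0, an L position)
n=3: L (options 2(W), 1(W) are all W)
n=4: W (go to 3, an L position)
n=5: W (go to 3, an L position)
n=6: L (options 5(W), 4(W), 2(W) are all W)
n=7: W (go to 6, an L position)
n=8: W (go to 6, an L position)
n=9: L (options 8(W), 7(W), 5(W) are all W)
n=10: W (go to 9, an L position)
n=11: W (go to 9, an L position)
n=12: L (options 11(W), 10(W), 8(W) are all W)
n=13: W (go to 12, an L position)
n=14: W (go to 12, an L position)
n=15: L (options 14(W), 13(W), 11(W) are all W)
n=16: W (go to 15, an L position)
n=17: W (go to 15, an L position)
n=18: L (options 17(W), 16(W), 14(W) are all W)
n=19: W (go to 18, an L position)
n=20: W (go to 18, an L position)
n=21: L (options 20(W), 19(W), 17(W) are all W)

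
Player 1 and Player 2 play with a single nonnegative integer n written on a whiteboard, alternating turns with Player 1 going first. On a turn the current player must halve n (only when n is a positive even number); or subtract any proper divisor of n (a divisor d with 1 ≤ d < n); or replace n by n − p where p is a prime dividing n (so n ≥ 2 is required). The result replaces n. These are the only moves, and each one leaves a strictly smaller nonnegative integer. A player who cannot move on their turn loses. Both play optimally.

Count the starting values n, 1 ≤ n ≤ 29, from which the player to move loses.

6

Label each position W (a win for the player to move) or L (a loss). A position with no legal move is L; any other position is W exactly when some move reaches an L, and L when every move reaches a W.
n=0: no move → L
n=1: no move → L
n=2: W (go to 0, an L position)
n=3: W (go to 0, an L position)
n=4: L (options 2(W), 3(W) are all W)
n=5: W (go to 0, an L position)
n=6: W (go to 4, an L position)
n=7: W (go to 0, an L position)
n=8: W (go to 4, an L position)
n=9: L (options 6(W), 8(W) are all W)
n=10: W (go to 9, an L position)
n=11: W (go to 0, an L position)
n=12: W (go to 9, an L position)
n=13: W (go to 0, an L position)
n=14: L (options 7(W), 12(W), 13(W) are all W)
n=15: W (go to 14, an L position)
n=16: W (go to 14, an L position)
n=17: W (go to 0, an L position)
n=18: W (go to 9, an L position)
n=19: W (go to 0, an L position)
n=20: L (options 10(W), 15(W), 16(W), 18(W), 19(W) are all W)
n=21: W (go to 14, an L position)
n=22: W (go to 20, an L position)
n=23: W (go to 0, an L position)
n=24: W (go to 20, an L position)
n=25: W (go to 20, an L position)
n=26: L (options 13(W), 24(W), 25(W) are all W)
n=27: W (go to 26, an L position)
n=28: W (go to 14, an L position)
n=29: W (go to 0, an L position)
L entries with 1 ≤ n ≤ 29 (n=0 is outside the asked range and is not counted): n = 1, 4, 9, 14, 20, 26; that makes 6.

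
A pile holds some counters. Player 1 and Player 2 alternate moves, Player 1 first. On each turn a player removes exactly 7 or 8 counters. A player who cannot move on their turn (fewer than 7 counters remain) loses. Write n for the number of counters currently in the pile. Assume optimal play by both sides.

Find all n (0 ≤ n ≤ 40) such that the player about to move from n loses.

Positions with no move are L. A position that does have a move is losing for the player to move precisely when every available move leads to a winning position for the opponent. Fill in the labels:
n=0: no move → L
n=1: no move → L
n=2: no move → L
n=3: no move → L
n=4: no move → L
n=5: no move → L
n=6: no move → L
n=7: →0(L), so W
n=8: →1(L), so W
n=9: →2(L), so W
n=10: →3(L), so W
n=11: →4(L), so W
n=12: →5(L), so W
n=13: →6(L), so W
n=14: →6(L), so W
n=15: →8(W), 7(W) — all W, so L
n=16: →9(W), 8(W) — all W, so L
n=17: →10(W), 9(W) — all W, so L
n=18: →11(W), 10(W) — all W, so L
n=19: →12(W), 11(W) — all W, so L
n=20: →13(W), 12(W) — all W, so L
n=21: →14(W), 13(W) — all W, so L
n=22: →15(L), so W
n=23: →16(L), so W
n=24: →17(L), so W
n=25: →18(L), so W
n=26: →19(L), so W
n=27: →20(L), so W
n=28: →21(L), so W
n=29: →21(L), so W
n=30: →23(W), 22(W) — all W, so L
n=31: →24(W), 23(W) — all W, so L
n=32: →25(W), 24(W) — all W, so L
n=33: →26(W), 25(W) — all W, so L
n=34: →27(W), 26(W) — all W, so L
n=35: →28(W), 27(W) — all W, so L
n=36: →29(W), 28(W) — all W, so L
n=37: →30(L), so W
n=38: →31(L), so W
n=39: →32(L), so W
n=40: →33(L), so W
The losing starting values of n are exactly the entries labelled L in this table (21 of them).

0, 1, 2, 3, 4, 5, 6, 15, 16, 17, 18, 19, 20, 21, 30, 31, 32, 33, 34, 35, 36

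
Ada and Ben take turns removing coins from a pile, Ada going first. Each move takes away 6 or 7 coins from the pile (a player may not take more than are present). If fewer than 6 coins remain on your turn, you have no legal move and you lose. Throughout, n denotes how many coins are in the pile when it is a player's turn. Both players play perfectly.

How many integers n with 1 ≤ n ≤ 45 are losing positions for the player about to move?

Positions with no move are L. A position that does have a move is losing for the player to move precisely when every available move leads to a winning position for the opponent. Fill in the labels:
n=0: no move → L
n=1: no move → L
n=2: no move → L
n=3: no move → L
n=4: no move → L
n=5: no move → L
n=6: W (go to 0, an L position)
n=7: W (go to 1, an L position)
n=8: W (go to 2, an L position)
n=9: W (go to 3, an L position)
n=10: W (go to 4, an L position)
n=11: W (go to 5, an L position)
n=12: W (go to 5, an L position)
n=13: L (options 7(W), 6(W) are all W)
n=14: L (options 8(W), 7(W) are all W)
n=15: L (options 9(W), 8(W) are all W)
n=16: L (options 10(W), 9(W) are all W)
n=17: L (options 11(W), 10(W) are all W)
n=18: L (options 12(W), 11(W) are all W)
n=19: W (go to 13, an L position)
n=20: W (go to 14, an L position)
n=21: W (go to 15, an L position)
n=22: W (go to 16, an L position)
n=23: W (go to 17, an L position)
n=24: W (go to 18, an L position)
n=25: W (go to 18, an L position)
n=26: L (options 20(W), 19(W) are all W)
n=27: L (options 21(W), 20(W) are all W)
n=28: L (options 22(W), 21(W) are all W)
n=29: L (options 23(W), 22(W) are all W)
n=30: L (options 24(W), 23(W) are all W)
n=31: L (options 25(W), 24(W) are all W)
n=32: W (go to 26, an L position)
n=33: W (go to 27, an L position)
n=34: W (go to 28, an L position)
n=35: W (go to 29, an L position)
n=36: W (go to 30, an L position)
n=37: W (go to 31, an L position)
n=38: W (go to 31, an L position)
n=39: L (options 33(W), 32(W) are all W)
n=40: L (options 34(W), 33(W) are all W)
n=41: L (options 35(W), 34(W) are all W)
n=42: L (options 36(W), 35(W) are all W)
n=43: L (options 37(W), 36(W) are all W)
n=44: L (options 38(W), 37(W) are all W)
n=45: W (go to 39, an L position)
L entries with 1 ≤ n ≤ 45 (n=0 is outside the asked range and is not counted): n = 1, 2, 3, 4, 5, 13, 14, 15, 16, 17, 18, 26, 27, 28, 29, 30, 31, 39, 40, 41, 42, 43, 44; that makes 23.

23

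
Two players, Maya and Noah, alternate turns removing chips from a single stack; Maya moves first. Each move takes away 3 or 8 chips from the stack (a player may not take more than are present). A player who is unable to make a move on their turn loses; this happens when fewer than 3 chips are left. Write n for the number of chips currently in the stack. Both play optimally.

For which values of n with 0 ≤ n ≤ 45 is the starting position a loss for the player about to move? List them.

Positions with no move are L. A position that does have a move is losing for the player to move precisely when every available move leads to a winning position for the opponent. Fill in the labels:
n=0: no move → L
n=1: no move → L
n=2: no move → L
n=3: →0(L), so W
n=4: →1(L), so W
n=5: →2(L), so W
n=6: →3(W) only, which is W, so L
n=7: →4(W) only, which is W, so L
n=8: →0(L), so W
n=9: →6(L), so W
n=10: →7(L), so W
n=11: →8(W), 3(W) — all W, so L
n=12: →9(W), 4(W) — all W, so L
n=13: →10(W), 5(W) — all W, so L
n=14: →11(L), so W
n=15: →12(L), so W
n=16: →13(L), so W
n=17: →14(W), 9(W) — all W, so L
n=18: →15(W), 10(W) — all W, so L
n=19: →11(L), so W
n=20: →17(L), so W
n=21: →18(L), so W
n=22: →19(W), 14(W) — all W, so L
n=23: →20(W), 15(W) — all W, so L
n=24: →21(W), 16(W) — all W, so L
n=25: →22(L), so W
n=26: →23(L), so W
n=27: →24(L), so W
n=28: →25(W), 20(W) — all W, so L
n=29: →26(W), 21(W) — all W, so L
n=30: →22(L), so W
n=31: →28(L), so W
n=32: →29(L), so W
n=33: →30(W), 25(W) — all W, so L
n=34: →31(W), 26(W) — all W, so L
n=35: →32(W), 27(W) — all W, so L
n=36: →33(L), so W
n=37: →34(L), so W
n=38: →35(L), so W
n=39: →36(W), 31(W) — all W, so L
n=40: →37(W), 32(W) — all W, so L
n=41: →33(L), so W
n=42: →39(L), so W
n=43: →40(L), so W
n=44: →41(W), 36(W) — all W, so L
n=45: →42(W), 37(W) — all W, so L
Reading off the rows marked L gives the requested list; there are 22 such values of n.

0, 1, 2, 6, 7, 11, 12, 13, 17, 18, 22, 23, 24, 28, 29, 33, 34, 35, 39, 40, 44, 45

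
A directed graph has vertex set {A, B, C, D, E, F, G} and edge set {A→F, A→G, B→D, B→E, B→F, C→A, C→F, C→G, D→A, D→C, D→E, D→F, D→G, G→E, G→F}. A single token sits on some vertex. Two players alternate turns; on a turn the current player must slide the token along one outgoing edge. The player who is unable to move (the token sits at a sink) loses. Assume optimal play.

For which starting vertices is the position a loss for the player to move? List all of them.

Label each position W (a win for the player to move) or L (a loss). A position with no legal move is L; any other position is W exactly when some move reaches an L, and L when every move reaches a W.
Every edge goes from a vertex to one that appears earlier in the order F, E, G, A, C, D, B, so processing vertices in that order labels each vertex after all of its successors.
F: no outgoing edge → L
E: no outgoing edge → L
G: can move to E, which is L ⇒ W
A: can move to F, which is L ⇒ W
C: can move to F, which is L ⇒ W
D: can move to E, which is L ⇒ W
B: can move to E, which is L ⇒ W
The losing starting vertices are exactly the entries labelled L in this table (2 of them).

E, F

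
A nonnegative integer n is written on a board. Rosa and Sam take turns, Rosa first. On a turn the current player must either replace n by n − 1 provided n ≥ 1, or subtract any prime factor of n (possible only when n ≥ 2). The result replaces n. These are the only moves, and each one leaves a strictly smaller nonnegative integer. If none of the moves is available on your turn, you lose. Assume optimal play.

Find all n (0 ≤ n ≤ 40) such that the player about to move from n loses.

0, 4, 8, 12, 16, 20, 24, 28, 32, 36, 40

Compute win/loss labels from the base case upward. A position with no move is L. Any other position is W if it can reach an L in one move, else L.
n=0: no move → L
n=1: can move to 0, which is L ⇒ W
n=2: can move to 0, which is L ⇒ W
n=3: can move to 0, which is L ⇒ W
n=4: moves to 2(W), 3(W); every one is W ⇒ L
n=5: can move to 0, which is L ⇒ W
n=6: can move to 4, which is L ⇒ W
n=7: can move to 0, which is L ⇒ W
n=8: moves to 6(W), 7(W); every one is W ⇒ L
n=9: can move to 8, which is L ⇒ W
n=10: can move to 8, which is L ⇒ W
n=11: can move to 0, which is L ⇒ W
n=12: moves to 9(W), 10(W), 11(W); every one is W ⇒ L
n=13: can move to 0, which is L ⇒ W
n=14: can move to 12, which is L ⇒ W
n=15: can move to 12, which is L ⇒ W
n=16: moves to 14(W), 15(W); every one is W ⇒ L
n=17: can move to 0, which is L ⇒ W
n=18: can move to 16, which is L ⇒ W
n=19: can move to 0, which is L ⇒ W
n=20: moves to 15(W), 18(W), 19(W); every one is W ⇒ L
n=21: can move to 20, which is L ⇒ W
n=22: can move to 20, which is L ⇒ W
n=23: can move to 0, which is L ⇒ W
n=24: moves to 21(W), 22(W), 23(W); every one is W ⇒ L
n=25: can move to 20, which is L ⇒ W
n=26: can move to 24, which is L ⇒ W
n=27: can move to 24, which is L ⇒ W
n=28: moves to 21(W), 26(W), 27(W); every one is W ⇒ L
n=29: can move to 0, which is L ⇒ W
n=30: can move to 28, which is L ⇒ W
n=31: can move to 0, which is L ⇒ W
n=32: moves to 30(W), 31(W); every one is W ⇒ L
n=33: can move to 32, which is L ⇒ W
n=34: can move to 32, which is L ⇒ W
n=35: can move to 28, which is L ⇒ W
n=36: moves to 33(W), 34(W), 35(W); every one is W ⇒ L
n=37: can move to 0, which is L ⇒ W
n=38: can move to 36, which is L ⇒ W
n=39: can move to 36, which is L ⇒ W
n=40: moves to 35(W), 38(W), 39(W); every one is W ⇒ L
Reading off the rows marked L gives the requested list; there are 11 such values of n.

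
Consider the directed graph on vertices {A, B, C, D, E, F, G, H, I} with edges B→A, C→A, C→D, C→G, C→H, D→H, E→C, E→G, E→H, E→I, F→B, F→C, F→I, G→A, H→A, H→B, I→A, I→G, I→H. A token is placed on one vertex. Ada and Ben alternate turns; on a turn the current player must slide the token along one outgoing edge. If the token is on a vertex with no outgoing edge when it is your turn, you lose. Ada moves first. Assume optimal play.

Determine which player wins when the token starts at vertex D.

Ben wins.

Build the W/L table. Terminal = L. A non-terminal position is W if it has a move to some L; otherwise it is L.
Every edge goes from a vertex to one that appears earlier in the order A, B, G, H, D, C, I, E, F, so processing vertices in that order labels each vertex after all of its successors.
A: no outgoing edge → L
B: W (go to A, an L position)
G: W (go to A, an L position)
H: W (go to A, an L position)
D: L (sole option H(W) is W)
C: W (go to D, an L position)
I: W (go to A, an L position)
E: L (options I(W), C(W), H(W), G(W) are all W)
F: L (options I(W), C(W), B(W) are all W)
Every move from D reaches a W position, so the mover loses.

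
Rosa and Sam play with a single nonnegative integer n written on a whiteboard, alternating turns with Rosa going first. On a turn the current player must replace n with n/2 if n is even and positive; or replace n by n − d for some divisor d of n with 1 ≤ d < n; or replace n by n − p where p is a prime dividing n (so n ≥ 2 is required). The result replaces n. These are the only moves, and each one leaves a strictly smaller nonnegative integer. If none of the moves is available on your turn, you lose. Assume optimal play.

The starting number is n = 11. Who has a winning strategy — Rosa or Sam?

Positions with no move are L. A position that does have a move is losing for the player to move precisely when every available move leads to a winning position for the opponent. Fill in the labels:
n=0: no move → L
n=1: no move → L
n=2: →0(L), so W
n=3: →0(L), so W
n=4: →2(W), 3(W) — all W, so L
n=5: →0(L), so W
n=6: →4(L), so W
n=7: →0(L), so W
n=8: →4(L), so W
n=9: →6(W), 8(W) — all W, so L
n=10: →9(L), so W
n=11: →0(L), so W
From 11 Rosa can move to 0, reaching an L position.

Rosa wins.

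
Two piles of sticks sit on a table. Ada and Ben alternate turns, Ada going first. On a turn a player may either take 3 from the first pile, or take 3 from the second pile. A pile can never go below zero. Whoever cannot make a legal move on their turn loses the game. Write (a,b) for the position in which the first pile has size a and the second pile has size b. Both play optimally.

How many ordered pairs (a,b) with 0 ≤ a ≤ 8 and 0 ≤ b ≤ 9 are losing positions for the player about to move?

48

Use the standard recursion: the mover loses at a terminal position; elsewhere, the mover wins exactly when some move hands the opponent an L position.
Every move lowers a or b (never raises either), so fill the grid row by row in increasing a, and left to right within a row: each cell's successors are then already labelled.
      b=0  b=1  b=2  b=3  b=4  b=5  b=6  b=7  b=8  b=9
a=0:    L    L    L    W    W    W    L    L    L    W
a=1:    L    L    L    W    W    W    L    L    L    W
a=2:    L    L    L    W    W    W    L    L    L    W
a=3:    W    W    W    L    L    L    W    W    W    L
a=4:    W    W    W    L    L    L    W    W    W    L
a=5:    W    W    W    L    L    L    W    W    W    L
a=6:    L    L    L    W    W    W    L    L    L    W
a=7:    L    L    L    W    W    W    L    L    L    W
a=8:    L    L    L    W    W    W    L    L    L    W
Cells with no legal move (terminal, hence L): (0,0), (0,1), (0,2), (1,0), (1,1), (1,2), (2,0), (2,1), (2,2).
The remaining L cells, each justified by listing all of its moves:
(0,6): L (sole option (0,3)(W) is W)
(0,7): L (sole option (0,4)(W) is W)
(0,8): L (sole option (0,5)(W) is W)
(1,6): L (sole option (1,3)(W) is W)
(1,7): L (sole option (1,4)(W) is W)
(1,8): L (sole option (1,5)(W) is W)
(2,6): L (sole option (2,3)(W) is W)
(2,7): L (sole option (2,4)(W) is W)
(2,8): L (sole option (2,5)(W) is W)
(3,3): L (options (0,3)(W), (3,0)(W) are all W)
(3,4): L (options (0,4)(W), (3,1)(W) are all W)
(3,5): L (options (0,5)(W), (3,2)(W) are all W)
(3,9): L (options (0,9)(W), (3,6)(W) are all W)
(4,3): L (options (1,3)(W), (4,0)(W) are all W)
(4,4): L (options (1,4)(W), (4,1)(W) are all W)
(4,5): L (options (1,5)(W), (4,2)(W) are all W)
(4,9): L (options (1,9)(W), (4,6)(W) are all W)
(5,3): L (options (2,3)(W), (5,0)(W) are all W)
(5,4): L (options (2,4)(W), (5,1)(W) are all W)
(5,5): L (options (2,5)(W), (5,2)(W) are all W)
(5,9): L (options (2,9)(W), (5,6)(W) are all W)
(6,0): L (sole option (3,0)(W) is W)
(6,1): L (sole option (3,1)(W) is W)
(6,2): L (sole option (3,2)(W) is W)
(6,6): L (options (3,6)(W), (6,3)(W) are all W)
(6,7): L (options (3,7)(W), (6,4)(W) are all W)
(6,8): L (options (3,8)(W), (6,5)(W) are all W)
(7,0): L (sole option (4,0)(W) is W)
(7,1): L (sole option (4,1)(W) is W)
(7,2): L (sole option (4,2)(W) is W)
(7,6): L (options (4,6)(W), (7,3)(W) are all W)
(7,7): L (options (4,7)(W), (7,4)(W) are all W)
(7,8): L (options (4,8)(W), (7,5)(W) are all W)
(8,0): L (sole option (5,0)(W) is W)
(8,1): L (sole option (5,1)(W) is W)
(8,2): L (sole option (5,2)(W) is W)
(8,6): L (options (5,6)(W), (8,3)(W) are all W)
(8,7): L (options (5,7)(W), (8,4)(W) are all W)
(8,8): L (options (5,8)(W), (8,5)(W) are all W)
Every other cell has at least one move into one of the L cells above, so it is W.
L cells per row: a=0: 6, a=1: 6, a=2: 6, a=3: 4, a=4: 4, a=5: 4, a=6: 6, a=7: 6, a=8: 6; total 48.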